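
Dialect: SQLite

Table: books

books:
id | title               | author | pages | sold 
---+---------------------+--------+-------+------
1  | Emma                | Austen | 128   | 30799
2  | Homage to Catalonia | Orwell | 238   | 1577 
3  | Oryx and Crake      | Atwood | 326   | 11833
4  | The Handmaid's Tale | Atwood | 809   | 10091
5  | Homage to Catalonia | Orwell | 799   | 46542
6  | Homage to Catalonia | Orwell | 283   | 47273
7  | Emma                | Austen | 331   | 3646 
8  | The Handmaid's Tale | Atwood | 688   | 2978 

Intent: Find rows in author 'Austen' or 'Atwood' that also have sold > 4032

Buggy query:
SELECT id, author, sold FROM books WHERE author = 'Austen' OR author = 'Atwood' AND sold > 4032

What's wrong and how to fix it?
Bug: AND binds tighter than OR, so this parses as author = 'Austen' OR (author = 'Atwood' AND sold > 4032)

Fix: Add parentheses around the OR so the AND applies to both alternatives

Corrected query:
SELECT id, author, sold FROM books WHERE (author = 'Austen' OR author = 'Atwood') AND sold > 4032

Result:
id | author | sold 
---+--------+------
1  | Austen | 30799
3  | Atwood | 11833
4  | Atwood | 10091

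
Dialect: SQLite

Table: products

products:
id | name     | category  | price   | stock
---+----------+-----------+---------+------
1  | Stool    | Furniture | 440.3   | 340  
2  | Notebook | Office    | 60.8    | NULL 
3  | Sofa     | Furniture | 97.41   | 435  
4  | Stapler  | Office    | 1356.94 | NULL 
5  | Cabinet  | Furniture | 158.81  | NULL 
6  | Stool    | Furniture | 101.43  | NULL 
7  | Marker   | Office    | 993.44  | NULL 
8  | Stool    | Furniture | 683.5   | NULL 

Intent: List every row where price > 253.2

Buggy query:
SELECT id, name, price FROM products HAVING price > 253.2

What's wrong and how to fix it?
Bug: HAVING filters the output of aggregation, but this query has no GROUP BY and no aggregate functions, so SQLite rejects it (HAVING clause on a non-aggregate query); the condition here is per row

Fix: Use WHERE for row-level filtering

Corrected query:
SELECT id, name, price FROM products WHERE price > 253.2

Result:
id | name    | price  
---+---------+--------
1  | Stool   | 440.3  
4  | Stapler | 1356.94
7  | Marker  | 993.44 
8  | Stool   | 683.5  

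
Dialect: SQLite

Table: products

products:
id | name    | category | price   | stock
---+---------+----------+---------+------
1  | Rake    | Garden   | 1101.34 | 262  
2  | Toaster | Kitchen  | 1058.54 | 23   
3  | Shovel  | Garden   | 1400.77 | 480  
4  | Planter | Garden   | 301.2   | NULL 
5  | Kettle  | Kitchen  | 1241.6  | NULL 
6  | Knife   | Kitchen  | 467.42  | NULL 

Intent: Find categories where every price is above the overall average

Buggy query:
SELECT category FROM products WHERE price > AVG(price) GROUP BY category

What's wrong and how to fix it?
Bug: WHERE evaluates per row before aggregation, so AVG() is unavailable

Fix: Compute the overall average in a scalar subquery and compare each group's MIN against it in HAVING

Corrected query:
SELECT category FROM products GROUP BY category HAVING MIN(price) > (SELECT AVG(price) FROM products)

Result:
(no rows)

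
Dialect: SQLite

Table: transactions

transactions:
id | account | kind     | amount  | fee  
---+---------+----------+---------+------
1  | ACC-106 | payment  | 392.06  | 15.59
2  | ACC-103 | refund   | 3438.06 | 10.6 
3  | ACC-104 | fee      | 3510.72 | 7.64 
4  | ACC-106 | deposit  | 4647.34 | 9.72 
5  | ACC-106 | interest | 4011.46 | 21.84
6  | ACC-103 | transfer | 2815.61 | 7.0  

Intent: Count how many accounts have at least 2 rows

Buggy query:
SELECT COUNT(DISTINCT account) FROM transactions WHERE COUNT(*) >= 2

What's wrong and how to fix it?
Bug: WHERE filters individual rows, not groups, so a group-level COUNT is invalid there

Fix: Group first with HAVING COUNT(*) >= 2, then COUNT the resulting groups

Corrected query:
SELECT COUNT(*) FROM (SELECT account FROM transactions GROUP BY account HAVING COUNT(*) >= 2)

Result:
COUNT(*)
--------
2       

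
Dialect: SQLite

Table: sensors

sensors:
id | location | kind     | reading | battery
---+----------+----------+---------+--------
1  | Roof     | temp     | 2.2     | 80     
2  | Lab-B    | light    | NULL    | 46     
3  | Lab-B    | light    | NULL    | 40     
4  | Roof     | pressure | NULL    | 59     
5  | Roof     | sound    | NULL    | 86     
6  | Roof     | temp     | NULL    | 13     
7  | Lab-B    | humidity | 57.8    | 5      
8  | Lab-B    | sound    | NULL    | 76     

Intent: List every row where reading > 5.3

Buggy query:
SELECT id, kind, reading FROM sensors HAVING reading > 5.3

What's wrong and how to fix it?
Bug: This is a non-aggregate query (no GROUP BY, no aggregates), so in SQLite the HAVING clause is invalid here; a row-level condition belongs in WHERE

Fix: Use WHERE for row-level filtering

Corrected query:
SELECT id, kind, reading FROM sensors WHERE reading > 5.3

Result:
id | kind     | reading
---+----------+--------
7  | humidity | 57.8   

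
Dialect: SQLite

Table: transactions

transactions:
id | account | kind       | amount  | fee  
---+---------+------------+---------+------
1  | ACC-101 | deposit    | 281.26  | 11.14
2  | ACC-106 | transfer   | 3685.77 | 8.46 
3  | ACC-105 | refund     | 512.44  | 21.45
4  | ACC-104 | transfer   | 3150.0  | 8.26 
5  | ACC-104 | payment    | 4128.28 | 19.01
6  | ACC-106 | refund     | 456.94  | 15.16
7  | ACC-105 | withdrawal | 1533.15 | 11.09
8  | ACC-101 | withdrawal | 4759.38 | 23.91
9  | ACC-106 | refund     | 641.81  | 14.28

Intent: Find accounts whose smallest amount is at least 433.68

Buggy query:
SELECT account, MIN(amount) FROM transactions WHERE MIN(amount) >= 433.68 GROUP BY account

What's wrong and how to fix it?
Bug: MIN() in WHERE is a misuse of aggregate

Fix: Use HAVING for the per-group MIN condition

Corrected query:
SELECT account, MIN(amount) FROM transactions GROUP BY account HAVING MIN(amount) >= 433.68

Result:
account | MIN(amount)
--------+------------
ACC-104 | 3150       
ACC-105 | 512.44     
ACC-106 | 456.94     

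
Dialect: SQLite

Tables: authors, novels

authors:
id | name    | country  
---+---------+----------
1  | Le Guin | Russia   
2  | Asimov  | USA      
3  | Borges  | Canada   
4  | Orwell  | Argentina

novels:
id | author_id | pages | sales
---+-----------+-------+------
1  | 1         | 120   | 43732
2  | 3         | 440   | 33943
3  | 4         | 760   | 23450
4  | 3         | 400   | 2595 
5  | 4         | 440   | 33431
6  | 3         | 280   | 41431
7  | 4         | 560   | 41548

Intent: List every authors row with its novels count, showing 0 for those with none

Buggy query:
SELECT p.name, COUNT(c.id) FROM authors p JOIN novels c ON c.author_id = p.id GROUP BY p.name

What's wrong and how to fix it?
Bug: An inner join excludes parents with zero children

Fix: Use LEFT JOIN so parents without children still appear (COUNT(c.id) gives 0)

Corrected query:
SELECT p.name, COUNT(c.id) FROM authors p LEFT JOIN novels c ON c.author_id = p.id GROUP BY p.name

Result:
name    | COUNT(c.id)
--------+------------
Asimov  | 0          
Borges  | 3          
Le Guin | 1          
Orwell  | 3          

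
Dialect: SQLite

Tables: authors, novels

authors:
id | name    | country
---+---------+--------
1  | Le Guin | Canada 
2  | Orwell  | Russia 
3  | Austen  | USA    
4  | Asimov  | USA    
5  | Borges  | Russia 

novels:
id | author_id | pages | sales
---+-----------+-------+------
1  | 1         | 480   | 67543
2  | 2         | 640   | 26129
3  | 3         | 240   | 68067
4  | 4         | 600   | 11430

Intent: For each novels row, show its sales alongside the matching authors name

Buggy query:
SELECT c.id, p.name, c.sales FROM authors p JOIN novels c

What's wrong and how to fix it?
Bug: Missing join condition: each novels row is matched to all authors rows instead of just its own

Fix: Specify the join condition linking the foreign key to the parent id

Corrected query:
SELECT c.id, p.name, c.sales FROM authors p JOIN novels c ON c.author_id = p.id

Result:
id | name    | sales
---+---------+------
1  | Le Guin | 67543
2  | Orwell  | 26129
3  | Austen  | 68067
4  | Asimov  | 11430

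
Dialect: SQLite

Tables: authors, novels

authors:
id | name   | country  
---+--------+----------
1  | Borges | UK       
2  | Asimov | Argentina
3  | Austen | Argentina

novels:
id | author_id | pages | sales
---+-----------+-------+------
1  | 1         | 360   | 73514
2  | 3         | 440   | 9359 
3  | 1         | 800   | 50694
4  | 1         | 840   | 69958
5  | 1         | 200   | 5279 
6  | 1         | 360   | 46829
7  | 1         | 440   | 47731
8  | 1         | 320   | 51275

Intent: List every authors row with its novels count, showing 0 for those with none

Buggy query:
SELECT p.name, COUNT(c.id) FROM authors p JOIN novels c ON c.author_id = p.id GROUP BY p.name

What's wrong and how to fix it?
Bug: INNER JOIN drops authors rows that have no matching novels rows

Fix: Use LEFT JOIN so parents without children still appear (COUNT(c.id) gives 0)

Corrected query:
SELECT p.name, COUNT(c.id) FROM authors p LEFT JOIN novels c ON c.author_id = p.id GROUP BY p.name

Result:
name   | COUNT(c.id)
-------+------------
Asimov | 0          
Austen | 1          
Borges | 7          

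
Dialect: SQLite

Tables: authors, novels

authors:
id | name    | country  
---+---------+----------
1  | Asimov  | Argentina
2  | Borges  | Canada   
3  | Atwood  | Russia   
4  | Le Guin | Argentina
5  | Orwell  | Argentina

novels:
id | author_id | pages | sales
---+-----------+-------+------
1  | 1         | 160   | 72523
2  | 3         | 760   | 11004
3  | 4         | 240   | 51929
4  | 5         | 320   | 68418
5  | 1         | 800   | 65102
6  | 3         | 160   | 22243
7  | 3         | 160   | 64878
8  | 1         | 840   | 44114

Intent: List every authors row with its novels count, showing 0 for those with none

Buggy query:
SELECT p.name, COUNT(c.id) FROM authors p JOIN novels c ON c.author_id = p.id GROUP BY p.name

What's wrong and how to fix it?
Bug: INNER JOIN drops authors rows that have no matching novels rows

Fix: Use LEFT JOIN so parents without children still appear (COUNT(c.id) gives 0)

Corrected query:
SELECT p.name, COUNT(c.id) FROM authors p LEFT JOIN novels c ON c.author_id = p.id GROUP BY p.name

Result:
name    | COUNT(c.id)
--------+------------
Asimov  | 3          
Atwood  | 3          
Borges  | 0          
Le Guin | 1          
Orwell  | 1          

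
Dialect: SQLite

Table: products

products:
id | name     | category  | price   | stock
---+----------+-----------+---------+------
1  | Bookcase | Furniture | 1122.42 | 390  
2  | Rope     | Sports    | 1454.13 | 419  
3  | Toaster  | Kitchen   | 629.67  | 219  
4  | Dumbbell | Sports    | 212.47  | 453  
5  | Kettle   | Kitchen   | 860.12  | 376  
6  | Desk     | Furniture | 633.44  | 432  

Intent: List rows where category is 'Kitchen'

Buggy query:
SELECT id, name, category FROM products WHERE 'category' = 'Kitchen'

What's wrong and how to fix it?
Bug: 'category' in single quotes is a string literal, not the column; the comparison is literal-vs-literal and never true

Fix: Reference the column as category without single quotes

Corrected query:
SELECT id, name, category FROM products WHERE category = 'Kitchen'

Result:
id | name    | category
---+---------+---------
3  | Toaster | Kitchen 
5  | Kettle  | Kitchen 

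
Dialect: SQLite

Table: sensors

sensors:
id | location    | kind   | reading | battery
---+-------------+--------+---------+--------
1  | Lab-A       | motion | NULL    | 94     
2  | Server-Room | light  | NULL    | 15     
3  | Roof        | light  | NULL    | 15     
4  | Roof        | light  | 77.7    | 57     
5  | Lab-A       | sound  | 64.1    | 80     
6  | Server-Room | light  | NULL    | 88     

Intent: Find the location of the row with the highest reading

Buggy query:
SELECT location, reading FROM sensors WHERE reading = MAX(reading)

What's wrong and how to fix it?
Bug: WHERE is evaluated per row; an aggregate over the whole table isn't defined there

Fix: Use a subquery: WHERE reading = (SELECT MAX(reading) FROM sensors)

Corrected query:
SELECT location, reading FROM sensors WHERE reading = (SELECT MAX(reading) FROM sensors)

Result:
location | reading
---------+--------
Roof     | 77.7   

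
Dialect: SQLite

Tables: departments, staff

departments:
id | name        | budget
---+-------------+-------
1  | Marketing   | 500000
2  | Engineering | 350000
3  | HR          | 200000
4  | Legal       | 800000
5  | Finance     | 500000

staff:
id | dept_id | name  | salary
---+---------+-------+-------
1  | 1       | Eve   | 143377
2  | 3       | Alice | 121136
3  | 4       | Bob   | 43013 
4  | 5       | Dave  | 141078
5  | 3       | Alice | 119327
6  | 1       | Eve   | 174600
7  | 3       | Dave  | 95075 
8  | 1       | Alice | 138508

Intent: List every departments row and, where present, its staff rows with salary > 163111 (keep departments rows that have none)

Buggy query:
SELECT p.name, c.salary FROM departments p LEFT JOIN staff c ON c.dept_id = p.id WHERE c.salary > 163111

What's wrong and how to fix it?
Bug: Filtering c.salary in WHERE discards the NULL rows produced by LEFT JOIN, turning it into an inner join

Fix: Put 'c.salary > 163111' in the JOIN's ON clause instead of WHERE

Corrected query:
SELECT p.name, c.salary FROM departments p LEFT JOIN staff c ON c.dept_id = p.id AND c.salary > 163111

Result:
name        | salary
------------+-------
Marketing   | 174600
Engineering | NULL  
HR          | NULL  
Legal       | NULL  
Finance     | NULL  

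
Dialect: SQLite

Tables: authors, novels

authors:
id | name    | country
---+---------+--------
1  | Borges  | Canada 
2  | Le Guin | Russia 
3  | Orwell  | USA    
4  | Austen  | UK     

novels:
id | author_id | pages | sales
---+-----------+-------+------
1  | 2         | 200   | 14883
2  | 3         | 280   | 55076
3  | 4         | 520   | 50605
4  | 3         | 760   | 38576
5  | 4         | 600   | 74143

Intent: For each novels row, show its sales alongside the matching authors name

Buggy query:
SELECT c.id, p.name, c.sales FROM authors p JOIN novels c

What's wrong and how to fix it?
Bug: JOIN with no ON clause produces a cartesian product; every novels row pairs with every authors row

Fix: Add ON c.author_id = p.id to the JOIN

Corrected query:
SELECT c.id, p.name, c.sales FROM authors p JOIN novels c ON c.author_id = p.id

Result:
id | name    | sales
---+---------+------
1  | Le Guin | 14883
2  | Orwell  | 55076
3  | Austen  | 50605
4  | Orwell  | 38576
5  | Austen  | 74143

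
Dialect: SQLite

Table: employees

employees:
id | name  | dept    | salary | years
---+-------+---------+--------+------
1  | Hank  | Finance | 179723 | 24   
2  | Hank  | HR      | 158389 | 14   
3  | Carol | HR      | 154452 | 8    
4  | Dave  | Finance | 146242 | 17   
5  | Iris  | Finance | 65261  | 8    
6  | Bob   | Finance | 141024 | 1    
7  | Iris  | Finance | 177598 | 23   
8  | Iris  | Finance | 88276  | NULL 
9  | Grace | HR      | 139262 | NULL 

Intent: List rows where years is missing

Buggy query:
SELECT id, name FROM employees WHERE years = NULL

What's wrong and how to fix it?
Bug: Comparing to NULL with '=' never matches; NULL = NULL is unknown, not true

Fix: Replace '= NULL' with 'IS NULL'

Corrected query:
SELECT id, name FROM employees WHERE years IS NULL

Result:
id | name 
---+------
8  | Iris 
9  | Grace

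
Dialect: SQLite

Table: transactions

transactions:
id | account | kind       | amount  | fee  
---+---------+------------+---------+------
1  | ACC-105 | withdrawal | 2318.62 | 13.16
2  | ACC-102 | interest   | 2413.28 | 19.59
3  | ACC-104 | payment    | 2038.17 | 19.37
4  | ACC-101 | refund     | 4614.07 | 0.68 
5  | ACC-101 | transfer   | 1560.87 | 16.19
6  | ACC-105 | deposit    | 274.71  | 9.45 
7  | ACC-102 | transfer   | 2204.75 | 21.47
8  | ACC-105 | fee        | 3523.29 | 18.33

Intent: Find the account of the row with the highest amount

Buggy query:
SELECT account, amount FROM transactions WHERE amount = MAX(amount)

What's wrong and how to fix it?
Bug: WHERE is evaluated per row; an aggregate over the whole table isn't defined there

Fix: Use a subquery: WHERE amount = (SELECT MAX(amount) FROM transactions)

Corrected query:
SELECT account, amount FROM transactions WHERE amount = (SELECT MAX(amount) FROM transactions)

Result:
account | amount 
--------+--------
ACC-101 | 4614.07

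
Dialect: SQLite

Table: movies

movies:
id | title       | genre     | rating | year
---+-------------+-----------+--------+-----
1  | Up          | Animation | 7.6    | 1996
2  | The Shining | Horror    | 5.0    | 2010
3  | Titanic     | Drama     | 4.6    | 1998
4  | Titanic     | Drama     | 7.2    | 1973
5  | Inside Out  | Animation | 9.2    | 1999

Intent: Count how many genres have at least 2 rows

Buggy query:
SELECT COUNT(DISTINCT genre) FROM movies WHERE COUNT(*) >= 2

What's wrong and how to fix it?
Bug: WHERE filters individual rows, not groups, so a group-level COUNT is invalid there

Fix: Group first with HAVING COUNT(*) >= 2, then COUNT the resulting groups

Corrected query:
SELECT COUNT(*) FROM (SELECT genre FROM movies GROUP BY genre HAVING COUNT(*) >= 2)

Result:
COUNT(*)
--------
2       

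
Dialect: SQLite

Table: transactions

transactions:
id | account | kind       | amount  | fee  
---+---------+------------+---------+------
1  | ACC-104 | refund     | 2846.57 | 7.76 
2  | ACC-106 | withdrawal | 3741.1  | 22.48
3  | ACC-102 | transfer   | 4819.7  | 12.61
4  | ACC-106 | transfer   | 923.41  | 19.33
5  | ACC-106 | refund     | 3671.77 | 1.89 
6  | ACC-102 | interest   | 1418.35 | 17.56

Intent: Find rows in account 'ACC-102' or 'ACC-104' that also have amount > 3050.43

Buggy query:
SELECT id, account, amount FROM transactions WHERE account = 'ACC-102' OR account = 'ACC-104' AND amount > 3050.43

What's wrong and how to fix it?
Bug: AND binds tighter than OR, so this parses as account = 'ACC-102' OR (account = 'ACC-104' AND amount > 3050.43)

Fix: Add parentheses around the OR so the AND applies to both alternatives

Corrected query:
SELECT id, account, amount FROM transactions WHERE (account = 'ACC-102' OR account = 'ACC-104') AND amount > 3050.43

Result:
id | account | amount
---+---------+-------
3  | ACC-102 | 4819.7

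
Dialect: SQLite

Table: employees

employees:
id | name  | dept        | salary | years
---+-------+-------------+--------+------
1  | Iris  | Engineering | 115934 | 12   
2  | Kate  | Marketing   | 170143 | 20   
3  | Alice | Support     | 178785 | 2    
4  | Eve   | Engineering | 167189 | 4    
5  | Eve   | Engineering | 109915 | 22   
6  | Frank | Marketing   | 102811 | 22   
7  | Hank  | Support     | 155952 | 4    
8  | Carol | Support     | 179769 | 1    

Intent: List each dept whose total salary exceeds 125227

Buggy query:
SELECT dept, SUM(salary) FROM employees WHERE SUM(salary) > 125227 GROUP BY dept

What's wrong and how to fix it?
Bug: SUM(salary) is an aggregate, but WHERE filters rows before aggregation

Fix: Use HAVING (which filters groups after aggregation) instead of WHERE

Corrected query:
SELECT dept, SUM(salary) FROM employees GROUP BY dept HAVING SUM(salary) > 125227

Result:
dept        | SUM(salary)
------------+------------
Engineering | 393038     
Marketing   | 272954     
Support     | 514506     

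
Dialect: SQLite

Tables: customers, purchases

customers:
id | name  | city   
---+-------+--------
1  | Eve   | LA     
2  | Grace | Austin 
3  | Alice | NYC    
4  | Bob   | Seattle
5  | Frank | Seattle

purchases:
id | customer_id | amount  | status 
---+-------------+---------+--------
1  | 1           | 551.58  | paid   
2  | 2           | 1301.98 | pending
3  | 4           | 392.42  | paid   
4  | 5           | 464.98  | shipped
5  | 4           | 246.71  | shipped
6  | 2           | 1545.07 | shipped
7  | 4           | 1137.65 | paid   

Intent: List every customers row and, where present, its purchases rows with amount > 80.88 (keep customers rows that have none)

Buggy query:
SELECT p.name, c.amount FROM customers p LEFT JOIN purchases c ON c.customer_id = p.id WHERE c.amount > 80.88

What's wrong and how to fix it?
Bug: A WHERE condition on the right-hand table after LEFT JOIN drops unmatched parents

Fix: Move the right-table condition into the ON clause so unmatched parents are kept

Corrected query:
SELECT p.name, c.amount FROM customers p LEFT JOIN purchases c ON c.customer_id = p.id AND c.amount > 80.88

Result:
name  | amount 
------+--------
Eve   | 551.58 
Grace | 1301.98
Grace | 1545.07
Alice | NULL   
Bob   | 246.71 
Bob   | 392.42 
Bob   | 1137.65
Frank | 464.98 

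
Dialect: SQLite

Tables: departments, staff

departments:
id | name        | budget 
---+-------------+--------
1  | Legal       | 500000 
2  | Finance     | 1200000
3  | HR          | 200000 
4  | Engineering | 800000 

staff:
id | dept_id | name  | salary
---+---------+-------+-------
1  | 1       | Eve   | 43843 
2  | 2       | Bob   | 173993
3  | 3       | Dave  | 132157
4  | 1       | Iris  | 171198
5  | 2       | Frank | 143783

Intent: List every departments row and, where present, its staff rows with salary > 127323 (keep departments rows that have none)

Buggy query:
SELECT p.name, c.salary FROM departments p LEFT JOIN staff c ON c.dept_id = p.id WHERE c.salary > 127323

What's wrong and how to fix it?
Bug: A WHERE condition on the right-hand table after LEFT JOIN drops unmatched parents

Fix: Move the right-table condition into the ON clause so unmatched parents are kept

Corrected query:
SELECT p.name, c.salary FROM departments p LEFT JOIN staff c ON c.dept_id = p.id AND c.salary > 127323

Result:
name        | salary
------------+-------
Legal       | 171198
Finance     | 143783
Finance     | 173993
HR          | 132157
Engineering | NULL  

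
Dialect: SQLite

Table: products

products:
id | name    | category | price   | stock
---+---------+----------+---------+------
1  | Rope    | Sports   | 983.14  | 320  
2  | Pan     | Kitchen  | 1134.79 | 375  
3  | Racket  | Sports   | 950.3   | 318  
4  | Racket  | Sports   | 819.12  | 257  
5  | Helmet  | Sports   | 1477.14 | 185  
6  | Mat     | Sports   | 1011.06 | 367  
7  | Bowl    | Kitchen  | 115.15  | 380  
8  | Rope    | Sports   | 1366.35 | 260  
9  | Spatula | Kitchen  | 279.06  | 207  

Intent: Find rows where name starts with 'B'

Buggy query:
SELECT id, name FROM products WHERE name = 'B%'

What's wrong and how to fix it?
Bug: Wildcards only work with LIKE; '=' treats '%' as a literal character

Fix: Replace '=' with LIKE so 'B%' is treated as a pattern

Corrected query:
SELECT id, name FROM products WHERE name LIKE 'B%'

Result:
id | name
---+-----
7  | Bowl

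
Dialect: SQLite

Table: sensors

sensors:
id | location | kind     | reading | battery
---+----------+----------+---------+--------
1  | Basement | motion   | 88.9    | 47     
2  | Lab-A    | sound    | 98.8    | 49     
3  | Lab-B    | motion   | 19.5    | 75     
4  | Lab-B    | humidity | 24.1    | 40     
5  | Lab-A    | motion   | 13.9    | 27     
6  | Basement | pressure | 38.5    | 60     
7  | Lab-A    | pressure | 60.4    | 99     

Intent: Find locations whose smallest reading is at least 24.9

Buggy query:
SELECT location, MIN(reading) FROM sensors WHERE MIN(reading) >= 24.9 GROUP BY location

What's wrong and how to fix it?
Bug: Aggregates like MIN are computed per group after WHERE runs

Fix: Use HAVING for the per-group MIN condition

Corrected query:
SELECT location, MIN(reading) FROM sensors GROUP BY location HAVING MIN(reading) >= 24.9

Result:
location | MIN(reading)
---------+-------------
Basement | 38.5        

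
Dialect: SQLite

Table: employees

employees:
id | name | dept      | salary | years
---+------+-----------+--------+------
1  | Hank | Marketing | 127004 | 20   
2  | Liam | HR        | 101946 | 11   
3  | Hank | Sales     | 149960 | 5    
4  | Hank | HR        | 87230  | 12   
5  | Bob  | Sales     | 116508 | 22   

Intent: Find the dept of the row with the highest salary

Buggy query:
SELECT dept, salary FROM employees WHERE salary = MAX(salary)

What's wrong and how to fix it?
Bug: WHERE is evaluated per row; an aggregate over the whole table isn't defined there

Fix: Wrap MAX in a scalar subquery so WHERE compares against a single value

Corrected query:
SELECT dept, salary FROM employees WHERE salary = (SELECT MAX(salary) FROM employees)

Result:
dept  | salary
------+-------
Sales | 149960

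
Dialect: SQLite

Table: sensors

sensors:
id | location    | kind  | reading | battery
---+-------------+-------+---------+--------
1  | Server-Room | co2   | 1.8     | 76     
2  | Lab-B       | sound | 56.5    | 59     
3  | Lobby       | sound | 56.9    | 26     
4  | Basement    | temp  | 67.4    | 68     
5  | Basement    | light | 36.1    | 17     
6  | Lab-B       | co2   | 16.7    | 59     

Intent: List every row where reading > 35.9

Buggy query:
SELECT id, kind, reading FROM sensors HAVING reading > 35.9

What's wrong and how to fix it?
Bug: HAVING filters the output of aggregation, but this query has no GROUP BY and no aggregate functions, so SQLite rejects it (HAVING clause on a non-aggregate query); the condition here is per row

Fix: Use WHERE for row-level filtering

Corrected query:
SELECT id, kind, reading FROM sensors WHERE reading > 35.9

Result:
id | kind  | reading
---+-------+--------
2  | sound | 56.5   
3  | sound | 56.9   
4  | temp  | 67.4   
5  | light | 36.1   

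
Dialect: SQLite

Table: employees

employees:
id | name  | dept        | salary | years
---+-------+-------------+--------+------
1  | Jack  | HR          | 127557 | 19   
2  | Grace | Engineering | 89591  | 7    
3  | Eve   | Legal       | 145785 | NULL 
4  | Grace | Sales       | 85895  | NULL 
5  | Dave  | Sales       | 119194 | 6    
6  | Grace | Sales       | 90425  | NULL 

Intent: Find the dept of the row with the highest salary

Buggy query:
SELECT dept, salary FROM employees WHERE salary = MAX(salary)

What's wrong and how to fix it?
Bug: WHERE is evaluated per row; an aggregate over the whole table isn't defined there

Fix: Wrap MAX in a scalar subquery so WHERE compares against a single value

Corrected query:
SELECT dept, salary FROM employees WHERE salary = (SELECT MAX(salary) FROM employees)

Result:
dept  | salary
------+-------
Legal | 145785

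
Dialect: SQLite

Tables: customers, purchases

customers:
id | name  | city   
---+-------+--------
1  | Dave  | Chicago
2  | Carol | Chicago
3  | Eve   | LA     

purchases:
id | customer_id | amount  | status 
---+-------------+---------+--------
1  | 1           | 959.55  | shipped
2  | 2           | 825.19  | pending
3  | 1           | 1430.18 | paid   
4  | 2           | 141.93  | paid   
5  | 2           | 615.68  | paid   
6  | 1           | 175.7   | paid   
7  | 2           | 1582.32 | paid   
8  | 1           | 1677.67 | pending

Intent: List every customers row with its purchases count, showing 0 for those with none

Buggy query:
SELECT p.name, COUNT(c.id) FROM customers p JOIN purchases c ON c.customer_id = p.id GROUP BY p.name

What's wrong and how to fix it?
Bug: INNER JOIN drops customers rows that have no matching purchases rows

Fix: Switch to LEFT JOIN to retain unmatched parent rows

Corrected query:
SELECT p.name, COUNT(c.id) FROM customers p LEFT JOIN purchases c ON c.customer_id = p.id GROUP BY p.name

Result:
name  | COUNT(c.id)
------+------------
Carol | 4          
Dave  | 4          
Eve   | 0          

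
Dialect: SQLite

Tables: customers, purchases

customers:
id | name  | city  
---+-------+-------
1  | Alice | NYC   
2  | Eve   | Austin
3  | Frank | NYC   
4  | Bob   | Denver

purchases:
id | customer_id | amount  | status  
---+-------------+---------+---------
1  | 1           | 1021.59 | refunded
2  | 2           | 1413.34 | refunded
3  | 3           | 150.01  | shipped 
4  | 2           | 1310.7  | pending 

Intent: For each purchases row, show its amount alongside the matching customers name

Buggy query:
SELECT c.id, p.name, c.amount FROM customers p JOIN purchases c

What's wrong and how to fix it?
Bug: JOIN with no ON clause produces a cartesian product; every purchases row pairs with every customers row

Fix: Specify the join condition linking the foreign key to the parent id

Corrected query:
SELECT c.id, p.name, c.amount FROM customers p JOIN purchases c ON c.customer_id = p.id

Result:
id | name  | amount 
---+-------+--------
1  | Alice | 1021.59
2  | Eve   | 1413.34
3  | Frank | 150.01 
4  | Eve   | 1310.7 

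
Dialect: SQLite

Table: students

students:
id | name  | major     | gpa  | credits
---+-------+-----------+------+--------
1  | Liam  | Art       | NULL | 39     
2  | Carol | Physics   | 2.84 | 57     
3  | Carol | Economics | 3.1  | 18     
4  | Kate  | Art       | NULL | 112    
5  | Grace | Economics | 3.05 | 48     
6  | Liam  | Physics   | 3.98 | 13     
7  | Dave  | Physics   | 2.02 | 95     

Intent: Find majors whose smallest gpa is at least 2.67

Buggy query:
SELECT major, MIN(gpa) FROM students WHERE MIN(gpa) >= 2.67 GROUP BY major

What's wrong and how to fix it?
Bug: MIN() in WHERE is a misuse of aggregate

Fix: Replace WHERE with HAVING after the GROUP BY

Corrected query:
SELECT major, MIN(gpa) FROM students GROUP BY major HAVING MIN(gpa) >= 2.67

Result:
major     | MIN(gpa)
----------+---------
Economics | 3.05    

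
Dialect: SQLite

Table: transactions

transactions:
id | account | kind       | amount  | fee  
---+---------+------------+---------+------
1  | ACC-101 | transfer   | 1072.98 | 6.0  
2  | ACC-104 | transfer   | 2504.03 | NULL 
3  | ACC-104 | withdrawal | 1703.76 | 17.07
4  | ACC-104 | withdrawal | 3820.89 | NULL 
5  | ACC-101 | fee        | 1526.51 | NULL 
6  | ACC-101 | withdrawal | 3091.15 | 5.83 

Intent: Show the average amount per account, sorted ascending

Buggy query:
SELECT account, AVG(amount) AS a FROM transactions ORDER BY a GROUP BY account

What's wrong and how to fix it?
Bug: GROUP BY must precede ORDER BY

Fix: Reorder: SELECT … FROM … GROUP BY … ORDER BY …

Corrected query:
SELECT account, AVG(amount) AS a FROM transactions GROUP BY account ORDER BY a

Result:
account | a          
--------+------------
ACC-101 | 1896.88    
ACC-104 | 2676.226667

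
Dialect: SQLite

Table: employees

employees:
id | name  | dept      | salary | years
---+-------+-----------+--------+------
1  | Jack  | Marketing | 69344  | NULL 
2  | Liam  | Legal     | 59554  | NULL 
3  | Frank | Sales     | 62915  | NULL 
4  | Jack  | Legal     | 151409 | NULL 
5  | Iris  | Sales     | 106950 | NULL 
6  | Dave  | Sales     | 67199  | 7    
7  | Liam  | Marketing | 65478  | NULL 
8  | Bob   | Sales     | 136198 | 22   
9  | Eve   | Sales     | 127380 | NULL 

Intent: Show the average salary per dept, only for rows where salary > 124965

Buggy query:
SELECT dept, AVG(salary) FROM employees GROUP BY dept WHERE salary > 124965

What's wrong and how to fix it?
Bug: Row-level WHERE must come before GROUP BY in the clause order

Fix: Move the WHERE clause before GROUP BY

Corrected query:
SELECT dept, AVG(salary) FROM employees WHERE salary > 124965 GROUP BY dept

Result:
dept  | AVG(salary)
------+------------
Legal | 151409     
Sales | 131789     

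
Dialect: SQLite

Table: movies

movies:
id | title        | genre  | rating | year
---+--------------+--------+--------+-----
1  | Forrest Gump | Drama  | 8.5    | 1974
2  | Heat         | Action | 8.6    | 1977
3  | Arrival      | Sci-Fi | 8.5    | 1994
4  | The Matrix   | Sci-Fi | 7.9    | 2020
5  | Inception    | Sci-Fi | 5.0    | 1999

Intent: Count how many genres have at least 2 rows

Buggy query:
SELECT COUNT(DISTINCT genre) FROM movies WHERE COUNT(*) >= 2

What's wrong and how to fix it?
Bug: COUNT(*) cannot appear in WHERE; the per-group count doesn't exist yet

Fix: Group first with HAVING COUNT(*) >= 2, then COUNT the resulting groups

Corrected query:
SELECT COUNT(*) FROM (SELECT genre FROM movies GROUP BY genre HAVING COUNT(*) >= 2)

Result:
COUNT(*)
--------
1       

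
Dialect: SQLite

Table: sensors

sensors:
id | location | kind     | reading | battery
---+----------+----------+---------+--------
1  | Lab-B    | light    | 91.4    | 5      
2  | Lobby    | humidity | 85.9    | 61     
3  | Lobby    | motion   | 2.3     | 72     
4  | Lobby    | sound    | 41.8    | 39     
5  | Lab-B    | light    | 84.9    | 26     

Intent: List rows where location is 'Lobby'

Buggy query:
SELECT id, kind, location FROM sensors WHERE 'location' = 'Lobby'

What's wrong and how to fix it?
Bug: 'location' in single quotes is a string literal, not the column; the comparison is literal-vs-literal and never true

Fix: Reference the column as location without single quotes

Corrected query:
SELECT id, kind, location FROM sensors WHERE location = 'Lobby'

Result:
id | kind     | location
---+----------+---------
2  | humidity | Lobby   
3  | motion   | Lobby   
4  | sound    | Lobby   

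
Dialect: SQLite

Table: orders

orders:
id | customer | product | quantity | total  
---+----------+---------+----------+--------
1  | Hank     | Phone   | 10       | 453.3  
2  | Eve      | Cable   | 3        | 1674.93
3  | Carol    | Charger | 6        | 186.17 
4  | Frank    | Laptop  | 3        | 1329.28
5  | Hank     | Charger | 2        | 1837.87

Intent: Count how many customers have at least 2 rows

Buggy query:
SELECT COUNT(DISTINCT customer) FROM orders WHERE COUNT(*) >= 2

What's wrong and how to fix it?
Bug: COUNT(*) cannot appear in WHERE; the per-group count doesn't exist yet

Fix: Group first with HAVING COUNT(*) >= 2, then COUNT the resulting groups

Corrected query:
SELECT COUNT(*) FROM (SELECT customer FROM orders GROUP BY customer HAVING COUNT(*) >= 2)

Result:
COUNT(*)
--------
1       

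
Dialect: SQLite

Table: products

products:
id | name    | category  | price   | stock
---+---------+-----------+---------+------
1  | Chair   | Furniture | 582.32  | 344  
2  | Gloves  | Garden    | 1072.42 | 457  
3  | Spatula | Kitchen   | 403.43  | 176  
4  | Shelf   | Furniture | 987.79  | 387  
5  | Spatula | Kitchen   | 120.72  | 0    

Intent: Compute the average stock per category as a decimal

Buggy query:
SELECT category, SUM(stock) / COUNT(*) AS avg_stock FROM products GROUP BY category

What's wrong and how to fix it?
Bug: SUM(stock) and COUNT(*) are both integers; the division truncates the fractional part

Fix: Multiply by 1.0 (or CAST to REAL) to force floating-point division

Corrected query:
SELECT category, SUM(stock) * 1.0 / COUNT(*) AS avg_stock FROM products GROUP BY category

Result:
category  | avg_stock
----------+----------
Furniture | 365.5    
Garden    | 457      
Kitchen   | 88       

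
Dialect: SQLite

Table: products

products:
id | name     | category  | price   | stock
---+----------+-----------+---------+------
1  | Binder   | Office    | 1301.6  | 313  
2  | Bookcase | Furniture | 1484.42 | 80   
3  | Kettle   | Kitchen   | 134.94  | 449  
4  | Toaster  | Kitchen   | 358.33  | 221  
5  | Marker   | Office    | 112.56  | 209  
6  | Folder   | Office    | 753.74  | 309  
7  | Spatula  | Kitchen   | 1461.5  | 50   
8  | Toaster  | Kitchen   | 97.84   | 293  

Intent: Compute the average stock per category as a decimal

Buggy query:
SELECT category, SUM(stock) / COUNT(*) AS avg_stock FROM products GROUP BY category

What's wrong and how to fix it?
Bug: Both operands are integers, so '/' performs integer division and truncates

Fix: Cast one side to REAL so the division keeps the fractional part

Corrected query:
SELECT category, SUM(stock) * 1.0 / COUNT(*) AS avg_stock FROM products GROUP BY category

Result:
category  | avg_stock
----------+----------
Furniture | 80       
Kitchen   | 253.25   
Office    | 277      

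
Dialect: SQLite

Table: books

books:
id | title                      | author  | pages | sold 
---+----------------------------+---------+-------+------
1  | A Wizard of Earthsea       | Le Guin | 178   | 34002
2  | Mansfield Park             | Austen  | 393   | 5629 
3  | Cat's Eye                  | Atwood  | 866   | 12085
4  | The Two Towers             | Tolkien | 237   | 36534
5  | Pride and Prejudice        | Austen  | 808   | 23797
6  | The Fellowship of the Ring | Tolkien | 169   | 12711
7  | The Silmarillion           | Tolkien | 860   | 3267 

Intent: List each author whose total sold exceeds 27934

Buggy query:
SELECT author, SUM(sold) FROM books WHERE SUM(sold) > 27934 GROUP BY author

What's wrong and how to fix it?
Bug: Aggregate functions cannot appear in a WHERE clause

Fix: Move the aggregate condition to a HAVING clause

Corrected query:
SELECT author, SUM(sold) FROM books GROUP BY author HAVING SUM(sold) > 27934

Result:
author  | SUM(sold)
--------+----------
Austen  | 29426    
Le Guin | 34002    
Tolkien | 52512    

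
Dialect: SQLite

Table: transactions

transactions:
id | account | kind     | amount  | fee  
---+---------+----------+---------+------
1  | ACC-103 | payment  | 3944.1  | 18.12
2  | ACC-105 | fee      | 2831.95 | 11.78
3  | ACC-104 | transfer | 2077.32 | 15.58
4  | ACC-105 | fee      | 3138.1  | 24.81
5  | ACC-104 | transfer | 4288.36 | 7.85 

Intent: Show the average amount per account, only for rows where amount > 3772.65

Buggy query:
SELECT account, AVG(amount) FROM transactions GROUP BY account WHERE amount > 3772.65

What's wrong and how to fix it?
Bug: Row-level WHERE must come before GROUP BY in the clause order

Fix: Place WHERE between FROM and GROUP BY

Corrected query:
SELECT account, AVG(amount) FROM transactions WHERE amount > 3772.65 GROUP BY account

Result:
account | AVG(amount)
--------+------------
ACC-103 | 3944.1     
ACC-104 | 4288.36    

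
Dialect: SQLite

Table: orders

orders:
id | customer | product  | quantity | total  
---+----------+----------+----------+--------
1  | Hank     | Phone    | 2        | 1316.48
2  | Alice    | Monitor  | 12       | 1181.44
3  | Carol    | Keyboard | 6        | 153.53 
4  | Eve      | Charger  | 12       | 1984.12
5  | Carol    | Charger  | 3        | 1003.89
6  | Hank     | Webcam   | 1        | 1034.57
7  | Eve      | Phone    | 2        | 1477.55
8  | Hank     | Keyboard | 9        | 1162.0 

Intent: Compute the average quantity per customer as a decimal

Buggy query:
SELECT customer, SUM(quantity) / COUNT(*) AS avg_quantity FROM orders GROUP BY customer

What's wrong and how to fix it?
Bug: Both operands are integers, so '/' performs integer division and truncates

Fix: Multiply by 1.0 (or CAST to REAL) to force floating-point division

Corrected query:
SELECT customer, SUM(quantity) * 1.0 / COUNT(*) AS avg_quantity FROM orders GROUP BY customer

Result:
customer | avg_quantity
---------+-------------
Alice    | 12          
Carol    | 4.5         
Eve      | 7           
Hank     | 4           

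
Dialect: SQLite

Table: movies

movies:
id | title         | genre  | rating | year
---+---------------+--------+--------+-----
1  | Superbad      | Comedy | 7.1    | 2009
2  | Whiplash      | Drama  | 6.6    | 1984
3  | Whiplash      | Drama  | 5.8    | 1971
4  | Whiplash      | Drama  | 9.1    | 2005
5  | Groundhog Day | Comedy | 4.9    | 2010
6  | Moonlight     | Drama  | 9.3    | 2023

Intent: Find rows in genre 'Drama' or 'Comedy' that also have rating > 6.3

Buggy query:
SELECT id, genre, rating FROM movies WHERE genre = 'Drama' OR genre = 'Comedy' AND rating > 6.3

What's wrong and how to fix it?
Bug: Without parentheses, AND is evaluated before OR, so the rating filter only applies to the 'Comedy' branch

Fix: Add parentheses around the OR so the AND applies to both alternatives

Corrected query:
SELECT id, genre, rating FROM movies WHERE (genre = 'Drama' OR genre = 'Comedy') AND rating > 6.3

Result:
id | genre  | rating
---+--------+-------
1  | Comedy | 7.1   
2  | Drama  | 6.6   
4  | Drama  | 9.1   
6  | Drama  | 9.3   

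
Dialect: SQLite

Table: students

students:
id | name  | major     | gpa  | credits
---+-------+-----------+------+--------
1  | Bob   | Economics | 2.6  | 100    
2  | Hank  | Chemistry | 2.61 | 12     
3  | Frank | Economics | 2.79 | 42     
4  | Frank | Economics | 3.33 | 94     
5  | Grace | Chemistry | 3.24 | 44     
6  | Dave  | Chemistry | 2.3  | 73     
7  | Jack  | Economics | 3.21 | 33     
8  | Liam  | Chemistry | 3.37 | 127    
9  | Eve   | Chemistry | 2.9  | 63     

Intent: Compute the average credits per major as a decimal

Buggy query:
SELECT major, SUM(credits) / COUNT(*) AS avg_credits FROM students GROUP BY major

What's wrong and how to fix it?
Bug: SUM(credits) and COUNT(*) are both integers; the division truncates the fractional part

Fix: Cast one side to REAL so the division keeps the fractional part

Corrected query:
SELECT major, SUM(credits) * 1.0 / COUNT(*) AS avg_credits FROM students GROUP BY major

Result:
major     | avg_credits
----------+------------
Chemistry | 63.8       
Economics | 67.25      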